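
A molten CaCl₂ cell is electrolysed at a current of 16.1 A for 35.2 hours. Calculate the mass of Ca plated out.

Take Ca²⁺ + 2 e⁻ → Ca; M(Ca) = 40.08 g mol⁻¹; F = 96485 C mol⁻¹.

Q = I·t = 16.10 A × 126720 s = 2040000 C.
n(e⁻) = Q/F = 2040000 / 96485 = 21.15 mol.
Ca²⁺ + 2 e⁻ → Ca, so n(Ca) = n(e⁻)/2 = 10.57 mol.
m = n·M = 10.57 × 40.08 = 424 g.

424 g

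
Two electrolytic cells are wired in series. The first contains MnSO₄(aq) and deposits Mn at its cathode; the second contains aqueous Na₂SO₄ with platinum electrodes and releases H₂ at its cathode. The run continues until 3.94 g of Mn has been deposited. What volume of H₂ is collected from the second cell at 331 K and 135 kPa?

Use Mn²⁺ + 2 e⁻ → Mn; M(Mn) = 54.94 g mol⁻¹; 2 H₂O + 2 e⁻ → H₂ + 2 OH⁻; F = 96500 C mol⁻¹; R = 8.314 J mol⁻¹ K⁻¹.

n(Mn) = 3.94 / 54.94 = 0.07171 mol, so n(e⁻) = 2 × 0.07171 = 0.1434 mol.
The cells are in series, so the same 0.1434 mol of electrons passes through the second cell.
2 H₂O + 2 e⁻ → H₂ + 2 OH⁻ — 2 mol e⁻ per mol H₂, so n(H₂) = 0.1434/2 = 0.07171 mol.
V = nRT/P = (0.07171 × 8.314 × 331) / (135 × 10³) = 0.00146 m³ = 1.46 L.

1.46 L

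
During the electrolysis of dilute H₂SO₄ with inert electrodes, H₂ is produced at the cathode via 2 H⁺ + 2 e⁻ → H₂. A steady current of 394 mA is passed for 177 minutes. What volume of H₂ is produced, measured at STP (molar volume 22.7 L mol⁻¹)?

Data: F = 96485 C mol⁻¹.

0.492 L

Q = I·t = 0.3940 A × 10620 s = 4184 C.
n(e⁻) = Q/F = 4184 / 96485 = 0.04337 mol.
2 electrons are transferred per H₂ molecule, so n(H₂) = 0.04337 / 2 = 0.02168 mol.
V = n × V_m = 0.02168 × 22.7 = 0.492 L.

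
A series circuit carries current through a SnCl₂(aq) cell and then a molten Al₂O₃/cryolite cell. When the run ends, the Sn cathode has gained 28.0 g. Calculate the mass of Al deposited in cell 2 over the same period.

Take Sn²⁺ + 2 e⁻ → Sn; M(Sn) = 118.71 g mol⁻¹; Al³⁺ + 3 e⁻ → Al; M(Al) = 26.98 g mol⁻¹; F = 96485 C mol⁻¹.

n(Sn) = 28.0 / 118.71 = 0.2359 mol.
Since Sn²⁺ + 2 e⁻ → Sn, n(e⁻) passed = 2 × 0.2359 = 0.4717 mol.
Cells in series carry the same charge, so the same 0.4717 mol of electrons passes through cell 2.
Al³⁺ + 3 e⁻ → Al, so n(Al) = 0.4717 / 3 = 0.1572 mol.
m(Al) = 0.1572 × 26.98 = 4.24 g.

4.24 g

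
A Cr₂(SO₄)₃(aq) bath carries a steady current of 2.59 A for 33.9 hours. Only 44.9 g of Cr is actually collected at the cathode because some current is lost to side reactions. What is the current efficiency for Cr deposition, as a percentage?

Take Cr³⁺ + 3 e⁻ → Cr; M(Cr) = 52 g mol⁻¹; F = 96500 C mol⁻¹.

79.1 %

Q = I·t = 2.590 × 122040 = 316100 C; n(e⁻) = 316100/96500 = 3.275 mol.
Theoretical n(Cr) = n(e⁻)/3 = 1.092 mol, i.e. m_theo = 1.092 × 52 = 56.77 g.
Efficiency = m_actual / m_theo = 44.9 / 56.77 = 79.1 %.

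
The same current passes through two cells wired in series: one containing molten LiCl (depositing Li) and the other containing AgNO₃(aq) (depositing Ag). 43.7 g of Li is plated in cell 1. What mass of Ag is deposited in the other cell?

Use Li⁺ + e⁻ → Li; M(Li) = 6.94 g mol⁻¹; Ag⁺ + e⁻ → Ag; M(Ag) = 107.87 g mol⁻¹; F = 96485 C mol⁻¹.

n(Li) = 43.7 / 6.94 = 6.297 mol.
Since Li⁺ + e⁻ → Li, n(e⁻) passed = 1 × 6.297 = 6.297 mol.
Cells in series carry the same charge, so the same 6.297 mol of electrons passes through cell 2.
Ag⁺ + e⁻ → Ag, so n(Ag) = 6.297 / 1 = 6.297 mol.
m(Ag) = 6.297 × 107.87 = 679 g.

679 g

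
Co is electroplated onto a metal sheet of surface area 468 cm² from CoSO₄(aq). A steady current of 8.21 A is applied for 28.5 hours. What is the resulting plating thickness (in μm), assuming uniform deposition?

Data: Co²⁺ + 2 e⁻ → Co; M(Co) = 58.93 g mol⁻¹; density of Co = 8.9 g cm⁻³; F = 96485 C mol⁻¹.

Q = I·t = 8.210 × 102600 = 842300 C; n(e⁻) = 8.730 mol.
n(Co) = n(e⁻)/2 = 4.365 mol, so m = 4.365 × 58.93 = 257.2 g.
Volume = m/ρ = 257.2 / 8.9 = 28.90 cm³.
Thickness = V/A = 28.90 / 468 = 0.0618 cm = 618 μm.

618 μm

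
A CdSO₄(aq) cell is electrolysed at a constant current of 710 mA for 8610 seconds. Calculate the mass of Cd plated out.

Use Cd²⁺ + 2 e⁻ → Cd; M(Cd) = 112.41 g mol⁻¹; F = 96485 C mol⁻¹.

Q = I·t = 0.7100 A × 8610.0 s = 6113 C.
n(e⁻) = Q/F = 6113 / 96485 = 0.06336 mol.
Cd²⁺ + 2 e⁻ → Cd, so n(Cd) = n(e⁻)/2 = 0.03168 mol.
m = n·M = 0.03168 × 112.41 = 3.56 g.

3.56 g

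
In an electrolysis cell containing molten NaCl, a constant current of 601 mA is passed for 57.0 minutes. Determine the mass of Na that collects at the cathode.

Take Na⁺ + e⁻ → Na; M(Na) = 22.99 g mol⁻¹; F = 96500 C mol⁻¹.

Q = I·t = 0.6010 A × 3420.0 s = 2055 C.
n(e⁻) = Q/F = 2055 / 96500 = 0.02130 mol.
Na⁺ + e⁻ → Na, so n(Na) = n(e⁻)/1 = 0.02130 mol.
m = n·M = 0.02130 × 22.99 = 0.490 g.

0.490 g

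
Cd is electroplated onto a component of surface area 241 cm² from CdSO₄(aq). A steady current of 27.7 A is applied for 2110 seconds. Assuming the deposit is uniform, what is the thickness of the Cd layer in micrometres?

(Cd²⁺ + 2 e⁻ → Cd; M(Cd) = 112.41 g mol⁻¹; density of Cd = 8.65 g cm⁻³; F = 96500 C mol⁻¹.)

163 μm

Q = I·t = 27.70 × 2110.0 = 58450 C; n(e⁻) = 0.6057 mol.
n(Cd) = n(e⁻)/2 = 0.3028 mol, so m = 0.3028 × 112.41 = 34.04 g.
Volume = m/ρ = 34.04 / 8.65 = 3.935 cm³.
Thickness = V/A = 3.935 / 241 = 0.0163 cm = 163 μm.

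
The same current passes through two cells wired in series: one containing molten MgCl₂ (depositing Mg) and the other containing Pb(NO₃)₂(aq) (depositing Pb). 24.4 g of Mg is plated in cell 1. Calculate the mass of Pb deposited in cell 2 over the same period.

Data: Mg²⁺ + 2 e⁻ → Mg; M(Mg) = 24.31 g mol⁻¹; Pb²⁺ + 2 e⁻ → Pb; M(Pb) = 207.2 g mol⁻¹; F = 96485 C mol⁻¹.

208 g

n(Mg) = 24.4 / 24.31 = 1.004 mol.
Since Mg²⁺ + 2 e⁻ → Mg, n(e⁻) passed = 2 × 1.004 = 2.007 mol.
Cells in series carry the same charge, so the same 2.007 mol of electrons passes through cell 2.
Pb²⁺ + 2 e⁻ → Pb, so n(Pb) = 2.007 / 2 = 1.004 mol.
m(Pb) = 1.004 × 207.2 = 208 g.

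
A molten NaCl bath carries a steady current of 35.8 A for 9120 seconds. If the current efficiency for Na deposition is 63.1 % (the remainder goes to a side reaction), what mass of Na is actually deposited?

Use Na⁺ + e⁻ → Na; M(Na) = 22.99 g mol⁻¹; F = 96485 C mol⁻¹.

49.1 g

Q = I·t = 35.80 × 9120.0 = 326500 C.
n(e⁻) = 326500/96485 = 3.384 mol; theoretically n(Na) = 3.384/1 = 3.384 mol, m_theo = 77.80 g.
At 63.1 % efficiency, m_actual = 0.631 × 77.80 = 49.1 g.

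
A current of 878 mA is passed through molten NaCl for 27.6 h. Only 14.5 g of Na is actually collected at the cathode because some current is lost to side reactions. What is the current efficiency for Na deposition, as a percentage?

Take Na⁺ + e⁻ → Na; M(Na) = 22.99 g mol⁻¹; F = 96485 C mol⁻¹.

69.8 %

Q = I·t = 0.8780 × 99360 = 87240 C; n(e⁻) = 87240/96485 = 0.9042 mol.
Theoretical n(Na) = n(e⁻)/1 = 0.9042 mol, i.e. m_theo = 0.9042 × 22.99 = 20.79 g.
Efficiency = m_actual / m_theo = 14.5 / 20.79 = 69.8 %.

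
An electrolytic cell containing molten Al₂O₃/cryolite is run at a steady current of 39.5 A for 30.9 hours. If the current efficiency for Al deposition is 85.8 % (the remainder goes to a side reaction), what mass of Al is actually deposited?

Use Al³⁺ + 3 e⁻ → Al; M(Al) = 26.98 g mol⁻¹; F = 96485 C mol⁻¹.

Q = I·t = 39.50 × 111240 = 4394000 C.
n(e⁻) = 4394000/96485 = 45.54 mol; theoretically n(Al) = 45.54/3 = 15.18 mol, m_theo = 409.6 g.
At 85.8 % efficiency, m_actual = 0.858 × 409.6 = 351 g.

351 g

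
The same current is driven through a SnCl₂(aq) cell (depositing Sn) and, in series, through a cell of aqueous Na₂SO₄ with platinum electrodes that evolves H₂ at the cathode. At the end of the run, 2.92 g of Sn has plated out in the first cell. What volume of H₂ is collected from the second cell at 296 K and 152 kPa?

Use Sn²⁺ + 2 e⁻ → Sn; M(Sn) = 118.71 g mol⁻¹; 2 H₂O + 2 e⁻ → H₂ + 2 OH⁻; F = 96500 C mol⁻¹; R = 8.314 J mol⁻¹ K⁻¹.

0.398 L

n(Sn) = 2.92 / 118.71 = 0.02460 mol, so n(e⁻) = 2 × 0.02460 = 0.04920 mol.
The cells are in series, so the same 0.04920 mol of electrons passes through the second cell.
2 H₂O + 2 e⁻ → H₂ + 2 OH⁻ — 2 mol e⁻ per mol H₂, so n(H₂) = 0.04920/2 = 0.02460 mol.
V = nRT/P = (0.02460 × 8.314 × 296) / (152 × 10³) = 3.98 × 10⁻⁴ m³ = 0.398 L.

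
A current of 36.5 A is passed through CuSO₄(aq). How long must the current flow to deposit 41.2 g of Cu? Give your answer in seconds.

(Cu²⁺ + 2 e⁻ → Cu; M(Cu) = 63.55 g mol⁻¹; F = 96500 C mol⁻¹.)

3430 s

n(Cu) = m/M = 41.2 / 63.55 = 0.6483 mol.
Each Cu atom requires 2 electrons, so n(e⁻) = 2 × 0.6483 = 1.297 mol.
Q = n(e⁻)·F = 1.297 × 96500 = 125100 C.
t = Q/I = 125100 / 36.50 A = 3428 s.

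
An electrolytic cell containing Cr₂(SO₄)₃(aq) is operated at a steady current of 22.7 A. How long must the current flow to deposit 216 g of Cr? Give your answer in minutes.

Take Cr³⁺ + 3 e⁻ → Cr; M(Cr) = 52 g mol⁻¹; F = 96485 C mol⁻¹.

883 min

n(Cr) = m/M = 216 / 52 = 4.154 mol.
Each Cr atom requires 3 electrons, so n(e⁻) = 3 × 4.154 = 12.46 mol.
Q = n(e⁻)·F = 12.46 × 96485 = 1202000 C.
t = Q/I = 1202000 / 22.70 A = 52970 s = 883 min.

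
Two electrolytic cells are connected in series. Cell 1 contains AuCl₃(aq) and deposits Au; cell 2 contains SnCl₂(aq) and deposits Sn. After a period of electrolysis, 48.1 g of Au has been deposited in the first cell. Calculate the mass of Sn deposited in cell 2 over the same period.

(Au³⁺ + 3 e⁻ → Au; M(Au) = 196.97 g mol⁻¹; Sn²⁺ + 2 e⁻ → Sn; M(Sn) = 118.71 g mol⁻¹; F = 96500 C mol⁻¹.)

n(Au) = 48.1 / 196.97 = 0.2442 mol.
Since Au³⁺ + 3 e⁻ → Au, n(e⁻) passed = 3 × 0.2442 = 0.7326 mol.
Cells in series carry the same charge, so the same 0.7326 mol of electrons passes through cell 2.
Sn²⁺ + 2 e⁻ → Sn, so n(Sn) = 0.7326 / 2 = 0.3663 mol.
m(Sn) = 0.3663 × 118.71 = 43.5 g.

43.5 g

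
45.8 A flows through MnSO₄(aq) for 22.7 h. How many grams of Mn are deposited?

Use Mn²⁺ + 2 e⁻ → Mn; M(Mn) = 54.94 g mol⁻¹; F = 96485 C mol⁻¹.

1070 g

Q = I·t = 45.80 A × 81720 s = 3743000 C.
n(e⁻) = Q/F = 3743000 / 96485 = 38.79 mol.
Mn²⁺ + 2 e⁻ → Mn, so n(Mn) = n(e⁻)/2 = 19.40 mol.
m = n·M = 19.40 × 54.94 = 1070 g.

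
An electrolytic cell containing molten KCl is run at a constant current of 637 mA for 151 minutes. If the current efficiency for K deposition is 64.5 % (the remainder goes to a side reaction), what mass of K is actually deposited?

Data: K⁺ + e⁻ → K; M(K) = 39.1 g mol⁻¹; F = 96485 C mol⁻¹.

Q = I·t = 0.6370 × 9060.0 = 5771 C.
n(e⁻) = 5771/96485 = 0.05981 mol; theoretically n(K) = 0.05981/1 = 0.05981 mol, m_theo = 2.339 g.
At 64.5 % efficiency, m_actual = 0.645 × 2.339 = 1.51 g.

1.51 g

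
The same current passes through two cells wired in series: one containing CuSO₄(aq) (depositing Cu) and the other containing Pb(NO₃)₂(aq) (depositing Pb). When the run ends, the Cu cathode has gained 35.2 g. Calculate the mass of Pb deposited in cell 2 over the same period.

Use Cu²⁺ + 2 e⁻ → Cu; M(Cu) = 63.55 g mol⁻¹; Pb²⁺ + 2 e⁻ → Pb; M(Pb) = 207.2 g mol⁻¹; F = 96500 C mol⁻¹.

115 g

n(Cu) = 35.2 / 63.55 = 0.5539 mol.
Since Cu²⁺ + 2 e⁻ → Cu, n(e⁻) passed = 2 × 0.5539 = 1.108 mol.
Cells in series carry the same charge, so the same 1.108 mol of electrons passes through cell 2.
Pb²⁺ + 2 e⁻ → Pb, so n(Pb) = 1.108 / 2 = 0.5539 mol.
m(Pb) = 0.5539 × 207.2 = 115 g.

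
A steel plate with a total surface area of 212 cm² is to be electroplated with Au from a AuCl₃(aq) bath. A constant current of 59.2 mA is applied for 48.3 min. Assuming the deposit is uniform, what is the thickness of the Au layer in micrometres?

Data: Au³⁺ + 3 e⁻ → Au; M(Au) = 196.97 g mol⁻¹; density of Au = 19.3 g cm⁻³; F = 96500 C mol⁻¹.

0.285 μm

Q = I·t = 0.05920 × 2898.0 = 171.6 C; n(e⁻) = 0.001778 mol.
n(Au) = n(e⁻)/3 = 0.0005926 mol, so m = 0.0005926 × 196.97 = 0.1167 g.
Volume = m/ρ = 0.1167 / 19.3 = 0.006048 cm³.
Thickness = V/A = 0.006048 / 212 = 2.85 × 10⁻⁵ cm = 0.285 μm.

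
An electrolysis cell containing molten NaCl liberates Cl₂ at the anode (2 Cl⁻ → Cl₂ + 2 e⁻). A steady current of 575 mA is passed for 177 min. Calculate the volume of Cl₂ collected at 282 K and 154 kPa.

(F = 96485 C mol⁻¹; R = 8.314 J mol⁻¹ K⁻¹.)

Q = I·t = 0.5750 A × 10620 s = 6106 C.
n(e⁻) = Q/F = 6106 / 96485 = 0.06329 mol.
2 electrons are transferred per Cl₂ molecule, so n(Cl₂) = 0.06329 / 2 = 0.03164 mol.
V = nRT/P = (0.03164 × 8.314 × 282) / (154 × 10³ Pa) = 4.82 × 10⁻⁴ m³ = 0.482 L.

0.482 L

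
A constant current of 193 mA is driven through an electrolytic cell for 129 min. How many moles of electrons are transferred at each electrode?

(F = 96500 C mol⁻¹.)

Q = I·t = 0.1930 A × 7740.0 s = 1494 C.
n(e⁻) = Q/F = 1494 / 96500 = 0.0155 mol.

0.0155 mol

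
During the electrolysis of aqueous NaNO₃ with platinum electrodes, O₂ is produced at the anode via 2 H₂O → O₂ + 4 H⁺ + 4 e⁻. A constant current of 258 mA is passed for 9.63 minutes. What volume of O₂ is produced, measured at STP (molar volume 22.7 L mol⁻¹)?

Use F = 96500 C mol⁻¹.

Q = I·t = 0.2580 A × 577.80 s = 149.1 C.
n(e⁻) = Q/F = 149.1 / 96500 = 0.001545 mol.
4 electrons are transferred per O₂ molecule, so n(O₂) = 0.001545 / 4 = 0.0003862 mol.
V = n × V_m = 0.0003862 × 22.7 = 0.00877 L.

0.00877 L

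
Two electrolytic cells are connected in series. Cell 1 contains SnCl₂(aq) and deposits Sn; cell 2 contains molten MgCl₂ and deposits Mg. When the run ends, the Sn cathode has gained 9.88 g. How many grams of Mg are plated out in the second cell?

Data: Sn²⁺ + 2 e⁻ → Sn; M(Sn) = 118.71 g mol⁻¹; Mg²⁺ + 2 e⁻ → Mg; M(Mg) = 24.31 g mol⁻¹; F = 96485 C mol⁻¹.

n(Sn) = 9.88 / 118.71 = 0.08323 mol.
Since Sn²⁺ + 2 e⁻ → Sn, n(e⁻) passed = 2 × 0.08323 = 0.1665 mol.
Cells in series carry the same charge, so the same 0.1665 mol of electrons passes through cell 2.
Mg²⁺ + 2 e⁻ → Mg, so n(Mg) = 0.1665 / 2 = 0.08323 mol.
m(Mg) = 0.08323 × 24.31 = 2.02 g.

2.02 g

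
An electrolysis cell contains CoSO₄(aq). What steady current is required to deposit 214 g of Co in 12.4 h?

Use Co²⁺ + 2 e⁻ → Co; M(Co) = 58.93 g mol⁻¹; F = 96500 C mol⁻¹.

15.7 A

n(Co) = 214 / 58.93 = 3.631 mol.
n(e⁻) = 2 × 3.631 = 7.263 mol.
Q = n(e⁻)·F = 7.263 × 96500 = 700900 C.
I = Q/t = 700900 / 44640 s = 15.7 A.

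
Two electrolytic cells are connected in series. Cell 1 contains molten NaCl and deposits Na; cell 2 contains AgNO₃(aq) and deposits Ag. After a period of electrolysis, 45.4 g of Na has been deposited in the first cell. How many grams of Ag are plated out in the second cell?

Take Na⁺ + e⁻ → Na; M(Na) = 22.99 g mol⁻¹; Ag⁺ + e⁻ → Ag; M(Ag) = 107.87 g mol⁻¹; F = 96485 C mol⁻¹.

213 g

n(Na) = 45.4 / 22.99 = 1.975 mol.
Since Na⁺ + e⁻ → Na, n(e⁻) passed = 1 × 1.975 = 1.975 mol.
Cells in series carry the same charge, so the same 1.975 mol of electrons passes through cell 2.
Ag⁺ + e⁻ → Ag, so n(Ag) = 1.975 / 1 = 1.975 mol.
m(Ag) = 1.975 × 107.87 = 213 g.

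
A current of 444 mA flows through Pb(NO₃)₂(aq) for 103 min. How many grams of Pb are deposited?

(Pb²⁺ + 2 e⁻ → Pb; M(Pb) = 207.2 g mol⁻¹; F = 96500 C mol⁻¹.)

Q = I·t = 0.4440 A × 6180.0 s = 2744 C.
n(e⁻) = Q/F = 2744 / 96500 = 0.02843 mol.
Pb²⁺ + 2 e⁻ → Pb, so n(Pb) = n(e⁻)/2 = 0.01422 mol.
m = n·M = 0.01422 × 207.2 = 2.95 g.

2.95 g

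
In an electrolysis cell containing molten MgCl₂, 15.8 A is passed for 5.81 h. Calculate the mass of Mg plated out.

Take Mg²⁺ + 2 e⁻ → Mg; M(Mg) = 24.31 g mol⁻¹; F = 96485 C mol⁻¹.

Q = I·t = 15.80 A × 20916 s = 330500 C.
n(e⁻) = Q/F = 330500 / 96485 = 3.425 mol.
Mg²⁺ + 2 e⁻ → Mg, so n(Mg) = n(e⁻)/2 = 1.713 mol.
m = n·M = 1.713 × 24.31 = 41.6 g.

41.6 g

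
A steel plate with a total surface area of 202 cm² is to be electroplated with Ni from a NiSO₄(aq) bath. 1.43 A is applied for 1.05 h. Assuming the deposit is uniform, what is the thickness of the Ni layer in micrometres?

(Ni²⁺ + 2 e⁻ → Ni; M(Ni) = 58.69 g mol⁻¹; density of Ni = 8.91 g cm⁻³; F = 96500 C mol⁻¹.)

Q = I·t = 1.430 × 3780.0 = 5405 C; n(e⁻) = 0.05601 mol.
n(Ni) = n(e⁻)/2 = 0.02801 mol, so m = 0.02801 × 58.69 = 1.644 g.
Volume = m/ρ = 1.644 / 8.91 = 0.1845 cm³.
Thickness = V/A = 0.1845 / 202 = 9.13 × 10⁻⁴ cm = 9.13 μm.

9.13 μm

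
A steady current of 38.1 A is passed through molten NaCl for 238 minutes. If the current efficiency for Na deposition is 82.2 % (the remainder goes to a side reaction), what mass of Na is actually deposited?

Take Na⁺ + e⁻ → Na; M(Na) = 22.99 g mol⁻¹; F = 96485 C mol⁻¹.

107 g

Q = I·t = 38.10 × 14280 = 544100 C.
n(e⁻) = 544100/96485 = 5.639 mol; theoretically n(Na) = 5.639/1 = 5.639 mol, m_theo = 129.6 g.
At 82.2 % efficiency, m_actual = 0.822 × 129.6 = 107 g.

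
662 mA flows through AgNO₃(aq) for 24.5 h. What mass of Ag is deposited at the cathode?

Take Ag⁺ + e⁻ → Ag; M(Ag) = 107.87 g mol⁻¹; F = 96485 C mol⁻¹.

65.3 g

Q = I·t = 0.6620 A × 88200 s = 58390 C.
n(e⁻) = Q/F = 58390 / 96485 = 0.6052 mol.
Ag⁺ + e⁻ → Ag, so n(Ag) = n(e⁻)/1 = 0.6052 mol.
m = n·M = 0.6052 × 107.87 = 65.3 g.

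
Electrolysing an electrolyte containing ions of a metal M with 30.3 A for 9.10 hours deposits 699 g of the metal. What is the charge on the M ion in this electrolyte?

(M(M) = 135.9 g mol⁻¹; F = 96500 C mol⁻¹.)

+2

Q = I·t = 30.30 A × 32760 s = 992600 C, so n(e⁻) = 992600/96500 = 10.29 mol.
n(M) deposited = 699 / 135.9 = 5.143 mol.
Electrons per atom = n(e⁻)/n(M) = 10.29 / 5.143 = 2.00 ≈ 2, so the ion is M²⁺.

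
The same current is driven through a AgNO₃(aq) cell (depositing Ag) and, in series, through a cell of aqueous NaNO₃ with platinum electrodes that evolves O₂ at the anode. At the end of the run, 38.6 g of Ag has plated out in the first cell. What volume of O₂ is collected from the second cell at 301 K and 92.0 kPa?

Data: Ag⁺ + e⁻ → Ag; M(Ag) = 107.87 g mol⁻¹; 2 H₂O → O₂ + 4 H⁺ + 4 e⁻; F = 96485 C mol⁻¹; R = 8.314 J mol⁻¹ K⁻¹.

n(Ag) = 38.6 / 107.87 = 0.3578 mol, so n(e⁻) = 1 × 0.3578 = 0.3578 mol.
The cells are in series, so the same 0.3578 mol of electrons passes through the second cell.
2 H₂O → O₂ + 4 H⁺ + 4 e⁻ — 4 mol e⁻ per mol O₂, so n(O₂) = 0.3578/4 = 0.08946 mol.
V = nRT/P = (0.08946 × 8.314 × 301) / (92.0 × 10³) = 0.00243 m³ = 2.43 L.

2.43 L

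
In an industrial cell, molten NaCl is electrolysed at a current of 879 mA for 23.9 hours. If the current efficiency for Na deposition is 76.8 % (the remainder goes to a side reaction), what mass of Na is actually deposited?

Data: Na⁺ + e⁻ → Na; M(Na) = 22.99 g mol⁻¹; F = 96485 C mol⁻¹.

Q = I·t = 0.8790 × 86040 = 75630 C.
n(e⁻) = 75630/96485 = 0.7838 mol; theoretically n(Na) = 0.7838/1 = 0.7838 mol, m_theo = 18.02 g.
At 76.8 % efficiency, m_actual = 0.768 × 18.02 = 13.8 g.

13.8 g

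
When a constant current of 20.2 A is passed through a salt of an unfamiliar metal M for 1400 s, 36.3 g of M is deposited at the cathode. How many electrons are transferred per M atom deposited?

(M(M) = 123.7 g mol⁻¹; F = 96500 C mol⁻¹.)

Q = I·t = 20.20 A × 1400.0 s = 28280 C, so n(e⁻) = 28280/96500 = 0.2931 mol.
n(M) deposited = 36.3 / 123.7 = 0.2935 mol.
Electrons per atom = n(e⁻)/n(M) = 0.2931 / 0.2935 = 0.999 ≈ 1, so the ion is M⁺.

1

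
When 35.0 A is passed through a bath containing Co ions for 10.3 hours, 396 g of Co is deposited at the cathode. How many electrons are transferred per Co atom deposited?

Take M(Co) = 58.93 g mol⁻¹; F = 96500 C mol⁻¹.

2

Q = I·t = 35.00 A × 37080 s = 1298000 C, so n(e⁻) = 1298000/96500 = 13.45 mol.
n(Co) deposited = 396 / 58.93 = 6.720 mol.
Electrons per atom = n(e⁻)/n(Co) = 13.45 / 6.720 = 2.00 ≈ 2, so the ion is Co²⁺.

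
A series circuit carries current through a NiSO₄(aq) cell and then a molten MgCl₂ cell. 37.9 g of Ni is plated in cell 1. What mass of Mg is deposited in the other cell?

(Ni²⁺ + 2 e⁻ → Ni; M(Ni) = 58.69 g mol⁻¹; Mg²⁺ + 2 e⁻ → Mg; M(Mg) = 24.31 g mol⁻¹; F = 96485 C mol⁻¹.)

n(Ni) = 37.9 / 58.69 = 0.6458 mol.
Since Ni²⁺ + 2 e⁻ → Ni, n(e⁻) passed = 2 × 0.6458 = 1.292 mol.
Cells in series carry the same charge, so the same 1.292 mol of electrons passes through cell 2.
Mg²⁺ + 2 e⁻ → Mg, so n(Mg) = 1.292 / 2 = 0.6458 mol.
m(Mg) = 0.6458 × 24.31 = 15.7 g.

15.7 g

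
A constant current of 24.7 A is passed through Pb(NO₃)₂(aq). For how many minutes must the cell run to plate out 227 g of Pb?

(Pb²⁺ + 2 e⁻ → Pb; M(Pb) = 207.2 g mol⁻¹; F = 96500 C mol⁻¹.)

n(Pb) = m/M = 227 / 207.2 = 1.096 mol.
Each Pb atom requires 2 electrons, so n(e⁻) = 2 × 1.096 = 2.191 mol.
Q = n(e⁻)·F = 2.191 × 96500 = 211400 C.
t = Q/I = 211400 / 24.70 A = 8560 s = 143 min.

143 min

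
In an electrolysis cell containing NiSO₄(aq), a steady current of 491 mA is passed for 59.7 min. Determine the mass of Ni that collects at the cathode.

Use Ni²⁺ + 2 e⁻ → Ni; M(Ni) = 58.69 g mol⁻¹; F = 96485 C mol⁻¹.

0.535 g

Q = I·t = 0.4910 A × 3582.0 s = 1759 C.
n(e⁻) = Q/F = 1759 / 96485 = 0.01823 mol.
Ni²⁺ + 2 e⁻ → Ni, so n(Ni) = n(e⁻)/2 = 0.009114 mol.
m = n·M = 0.009114 × 58.69 = 0.535 g.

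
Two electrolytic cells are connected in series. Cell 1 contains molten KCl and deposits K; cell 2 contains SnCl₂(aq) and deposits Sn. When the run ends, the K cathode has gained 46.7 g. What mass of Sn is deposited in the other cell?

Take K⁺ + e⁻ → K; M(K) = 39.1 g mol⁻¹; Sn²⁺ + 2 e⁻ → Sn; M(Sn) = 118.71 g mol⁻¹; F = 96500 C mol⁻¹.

n(K) = 46.7 / 39.1 = 1.194 mol.
Since K⁺ + e⁻ → K, n(e⁻) passed = 1 × 1.194 = 1.194 mol.
Cells in series carry the same charge, so the same 1.194 mol of electrons passes through cell 2.
Sn²⁺ + 2 e⁻ → Sn, so n(Sn) = 1.194 / 2 = 0.5972 mol.
m(Sn) = 0.5972 × 118.71 = 70.9 g.

70.9 g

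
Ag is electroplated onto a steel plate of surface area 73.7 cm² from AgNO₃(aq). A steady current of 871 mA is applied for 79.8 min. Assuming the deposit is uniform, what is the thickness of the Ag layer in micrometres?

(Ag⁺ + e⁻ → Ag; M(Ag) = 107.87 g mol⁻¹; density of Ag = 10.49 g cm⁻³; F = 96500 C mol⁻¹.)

60.3 μm

Q = I·t = 0.8710 × 4788.0 = 4170 C; n(e⁻) = 0.04322 mol.
n(Ag) = n(e⁻)/1 = 0.04322 mol, so m = 0.04322 × 107.87 = 4.662 g.
Volume = m/ρ = 4.662 / 10.49 = 0.4444 cm³.
Thickness = V/A = 0.4444 / 73.7 = 0.00603 cm = 60.3 μm.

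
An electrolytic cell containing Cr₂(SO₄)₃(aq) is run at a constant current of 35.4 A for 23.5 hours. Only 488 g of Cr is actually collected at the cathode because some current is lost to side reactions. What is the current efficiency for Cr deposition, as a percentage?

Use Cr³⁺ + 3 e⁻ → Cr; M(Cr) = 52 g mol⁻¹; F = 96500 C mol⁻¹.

90.7 %

Q = I·t = 35.40 × 84600 = 2995000 C; n(e⁻) = 2995000/96500 = 31.03 mol.
Theoretical n(Cr) = n(e⁻)/3 = 10.34 mol, i.e. m_theo = 10.34 × 52 = 537.9 g.
Efficiency = m_actual / m_theo = 488 / 537.9 = 90.7 %.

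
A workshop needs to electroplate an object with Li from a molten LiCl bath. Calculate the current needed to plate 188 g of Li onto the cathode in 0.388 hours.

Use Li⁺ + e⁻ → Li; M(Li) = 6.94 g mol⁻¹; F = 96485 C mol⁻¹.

1870 A

n(Li) = 188 / 6.94 = 27.09 mol.
n(e⁻) = 1 × 27.09 = 27.09 mol.
Q = n(e⁻)·F = 27.09 × 96485 = 2614000 C.
I = Q/t = 2614000 / 1396.8 s = 1870 A.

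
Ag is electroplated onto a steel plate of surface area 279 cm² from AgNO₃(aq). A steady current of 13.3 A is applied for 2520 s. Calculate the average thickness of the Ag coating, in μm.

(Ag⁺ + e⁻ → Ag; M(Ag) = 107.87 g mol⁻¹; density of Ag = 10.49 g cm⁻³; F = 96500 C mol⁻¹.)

128 μm

Q = I·t = 13.30 × 2520.0 = 33520 C; n(e⁻) = 0.3473 mol.
n(Ag) = n(e⁻)/1 = 0.3473 mol, so m = 0.3473 × 107.87 = 37.46 g.
Volume = m/ρ = 37.46 / 10.49 = 3.571 cm³.
Thickness = V/A = 3.571 / 279 = 0.0128 cm = 128 μm.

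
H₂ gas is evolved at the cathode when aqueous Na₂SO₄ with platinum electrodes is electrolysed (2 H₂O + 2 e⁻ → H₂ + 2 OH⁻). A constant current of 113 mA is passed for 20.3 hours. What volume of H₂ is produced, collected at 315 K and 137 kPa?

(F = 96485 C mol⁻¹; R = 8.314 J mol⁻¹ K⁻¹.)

0.818 L

Q = I·t = 0.1130 A × 73080 s = 8258 C.
n(e⁻) = Q/F = 8258 / 96485 = 0.08559 mol.
2 electrons are transferred per H₂ molecule, so n(H₂) = 0.08559 / 2 = 0.04279 mol.
V = nRT/P = (0.04279 × 8.314 × 315) / (137 × 10³ Pa) = 8.18 × 10⁻⁴ m³ = 0.818 L.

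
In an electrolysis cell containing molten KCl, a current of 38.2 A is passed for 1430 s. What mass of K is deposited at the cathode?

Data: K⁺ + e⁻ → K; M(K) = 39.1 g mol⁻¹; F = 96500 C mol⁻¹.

Q = I·t = 38.20 A × 1430.0 s = 54630 C.
n(e⁻) = Q/F = 54630 / 96500 = 0.5661 mol.
K⁺ + e⁻ → K, so n(K) = n(e⁻)/1 = 0.5661 mol.
m = n·M = 0.5661 × 39.1 = 22.1 g.

22.1 g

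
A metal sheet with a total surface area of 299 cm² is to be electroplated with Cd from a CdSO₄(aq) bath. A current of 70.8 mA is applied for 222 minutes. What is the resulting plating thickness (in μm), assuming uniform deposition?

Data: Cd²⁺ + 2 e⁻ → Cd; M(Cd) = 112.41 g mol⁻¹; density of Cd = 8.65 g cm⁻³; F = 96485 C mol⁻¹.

2.12 μm

Q = I·t = 0.07080 × 13320 = 943.1 C; n(e⁻) = 0.009774 mol.
n(Cd) = n(e⁻)/2 = 0.004887 mol, so m = 0.004887 × 112.41 = 0.5494 g.
Volume = m/ρ = 0.5494 / 8.65 = 0.06351 cm³.
Thickness = V/A = 0.06351 / 299 = 2.12 × 10⁻⁴ cm = 2.12 μm.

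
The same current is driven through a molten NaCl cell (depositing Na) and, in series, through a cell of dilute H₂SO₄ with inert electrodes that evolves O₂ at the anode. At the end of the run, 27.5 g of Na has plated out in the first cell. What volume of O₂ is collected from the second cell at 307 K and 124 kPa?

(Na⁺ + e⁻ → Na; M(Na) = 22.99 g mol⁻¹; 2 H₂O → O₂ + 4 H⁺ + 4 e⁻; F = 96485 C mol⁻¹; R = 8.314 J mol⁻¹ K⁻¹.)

6.16 L

n(Na) = 27.5 / 22.99 = 1.196 mol, so n(e⁻) = 1 × 1.196 = 1.196 mol.
The cells are in series, so the same 1.196 mol of electrons passes through the second cell.
2 H₂O → O₂ + 4 H⁺ + 4 e⁻ — 4 mol e⁻ per mol O₂, so n(O₂) = 1.196/4 = 0.2990 mol.
V = nRT/P = (0.2990 × 8.314 × 307) / (124 × 10³) = 0.00616 m³ = 6.16 L.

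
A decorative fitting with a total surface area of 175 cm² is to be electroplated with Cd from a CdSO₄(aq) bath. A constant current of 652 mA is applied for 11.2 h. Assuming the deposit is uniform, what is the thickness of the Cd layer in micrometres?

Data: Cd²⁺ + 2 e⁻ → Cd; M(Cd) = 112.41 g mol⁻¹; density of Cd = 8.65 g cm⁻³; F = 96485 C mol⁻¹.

Q = I·t = 0.6520 × 40320 = 26290 C; n(e⁻) = 0.2725 mol.
n(Cd) = n(e⁻)/2 = 0.1362 mol, so m = 0.1362 × 112.41 = 15.31 g.
Volume = m/ρ = 15.31 / 8.65 = 1.770 cm³.
Thickness = V/A = 1.770 / 175 = 0.0101 cm = 101 μm.

101 μm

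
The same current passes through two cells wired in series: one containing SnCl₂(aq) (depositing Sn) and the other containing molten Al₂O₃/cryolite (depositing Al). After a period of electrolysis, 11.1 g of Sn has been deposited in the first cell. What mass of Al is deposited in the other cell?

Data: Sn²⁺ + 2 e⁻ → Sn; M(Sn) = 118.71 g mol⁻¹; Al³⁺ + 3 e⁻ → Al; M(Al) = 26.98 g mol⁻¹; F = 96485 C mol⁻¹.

1.68 g

n(Sn) = 11.1 / 118.71 = 0.09351 mol.
Since Sn²⁺ + 2 e⁻ → Sn, n(e⁻) passed = 2 × 0.09351 = 0.1870 mol.
Cells in series carry the same charge, so the same 0.1870 mol of electrons passes through cell 2.
Al³⁺ + 3 e⁻ → Al, so n(Al) = 0.1870 / 3 = 0.06234 mol.
m(Al) = 0.06234 × 26.98 = 1.68 g.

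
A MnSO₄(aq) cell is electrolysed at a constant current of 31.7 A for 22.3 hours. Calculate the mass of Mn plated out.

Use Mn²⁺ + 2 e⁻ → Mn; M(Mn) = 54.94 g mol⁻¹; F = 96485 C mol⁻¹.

Q = I·t = 31.70 A × 80280 s = 2545000 C.
n(e⁻) = Q/F = 2545000 / 96485 = 26.38 mol.
Mn²⁺ + 2 e⁻ → Mn, so n(Mn) = n(e⁻)/2 = 13.19 mol.
m = n·M = 13.19 × 54.94 = 725 g.

725 g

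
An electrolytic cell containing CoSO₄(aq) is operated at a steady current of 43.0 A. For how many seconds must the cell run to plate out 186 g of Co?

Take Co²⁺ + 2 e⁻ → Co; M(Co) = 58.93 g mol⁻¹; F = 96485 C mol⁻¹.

n(Co) = m/M = 186 / 58.93 = 3.156 mol.
Each Co atom requires 2 electrons, so n(e⁻) = 2 × 3.156 = 6.313 mol.
Q = n(e⁻)·F = 6.313 × 96485 = 609100 C.
t = Q/I = 609100 / 43.00 A = 14160 s.

14200 s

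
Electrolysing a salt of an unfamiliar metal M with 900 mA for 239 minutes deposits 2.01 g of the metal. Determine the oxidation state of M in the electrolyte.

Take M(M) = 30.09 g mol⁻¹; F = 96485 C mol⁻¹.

+2

Q = I·t = 0.9000 A × 14340 s = 12910 C, so n(e⁻) = 12910/96485 = 0.1338 mol.
n(M) deposited = 2.01 / 30.09 = 0.06680 mol.
Electrons per atom = n(e⁻)/n(M) = 0.1338 / 0.06680 = 2.00 ≈ 2, so the ion is M²⁺.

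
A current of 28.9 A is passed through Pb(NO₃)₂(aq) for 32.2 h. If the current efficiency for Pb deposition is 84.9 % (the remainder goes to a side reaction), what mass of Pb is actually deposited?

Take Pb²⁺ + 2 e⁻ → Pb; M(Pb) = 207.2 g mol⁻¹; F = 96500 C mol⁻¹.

3050 g

Q = I·t = 28.90 × 115920 = 3350000 C.
n(e⁻) = 3350000/96500 = 34.72 mol; theoretically n(Pb) = 34.72/2 = 17.36 mol, m_theo = 3597 g.
At 84.9 % efficiency, m_actual = 0.849 × 3597 = 3050 g.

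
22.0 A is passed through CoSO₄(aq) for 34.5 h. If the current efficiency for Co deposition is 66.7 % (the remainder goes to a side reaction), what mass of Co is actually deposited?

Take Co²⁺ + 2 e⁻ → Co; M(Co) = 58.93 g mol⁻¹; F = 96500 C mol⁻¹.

Q = I·t = 22.00 × 124200 = 2732000 C.
n(e⁻) = 2732000/96500 = 28.32 mol; theoretically n(Co) = 28.32/2 = 14.16 mol, m_theo = 834.3 g.
At 66.7 % efficiency, m_actual = 0.667 × 834.3 = 556 g.

556 g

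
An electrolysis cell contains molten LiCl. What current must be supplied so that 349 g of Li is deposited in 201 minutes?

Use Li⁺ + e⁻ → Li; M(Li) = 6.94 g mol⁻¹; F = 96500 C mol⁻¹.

402 A

n(Li) = 349 / 6.94 = 50.29 mol.
n(e⁻) = 1 × 50.29 = 50.29 mol.
Q = n(e⁻)·F = 50.29 × 96500 = 4853000 C.
I = Q/t = 4853000 / 12060 s = 402 A.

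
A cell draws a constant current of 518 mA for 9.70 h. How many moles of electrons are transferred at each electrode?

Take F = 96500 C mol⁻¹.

0.187 mol

Q = I·t = 0.5180 A × 34920 s = 18090 C.
n(e⁻) = Q/F = 18090 / 96500 = 0.187 mol.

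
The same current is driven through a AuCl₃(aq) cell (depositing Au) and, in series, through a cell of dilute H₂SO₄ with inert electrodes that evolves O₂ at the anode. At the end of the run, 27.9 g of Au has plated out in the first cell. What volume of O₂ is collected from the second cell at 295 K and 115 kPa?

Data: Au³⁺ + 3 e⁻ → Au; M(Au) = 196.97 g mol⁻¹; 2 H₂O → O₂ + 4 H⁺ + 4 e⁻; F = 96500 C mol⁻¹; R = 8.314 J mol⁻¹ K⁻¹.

2.27 L

n(Au) = 27.9 / 196.97 = 0.1416 mol, so n(e⁻) = 3 × 0.1416 = 0.4249 mol.
The cells are in series, so the same 0.4249 mol of electrons passes through the second cell.
2 H₂O → O₂ + 4 H⁺ + 4 e⁻ — 4 mol e⁻ per mol O₂, so n(O₂) = 0.4249/4 = 0.1062 mol.
V = nRT/P = (0.1062 × 8.314 × 295) / (115 × 10³) = 0.00227 m³ = 2.27 L.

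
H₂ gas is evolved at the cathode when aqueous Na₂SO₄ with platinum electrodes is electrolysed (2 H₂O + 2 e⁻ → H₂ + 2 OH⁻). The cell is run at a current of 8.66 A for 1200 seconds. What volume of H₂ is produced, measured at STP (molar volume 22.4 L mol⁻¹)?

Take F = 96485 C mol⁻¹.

Q = I·t = 8.660 A × 1200.0 s = 10390 C.
n(e⁻) = Q/F = 10390 / 96485 = 0.1077 mol.
2 electrons are transferred per H₂ molecule, so n(H₂) = 0.1077 / 2 = 0.05385 mol.
V = n × V_m = 0.05385 × 22.4 = 1.21 L.

1.21 L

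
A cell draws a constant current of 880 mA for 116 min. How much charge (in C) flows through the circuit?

Q = I·t = 0.8800 A × 6960.0 s = 6120 C.

6120 C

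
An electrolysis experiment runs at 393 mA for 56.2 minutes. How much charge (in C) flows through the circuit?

1330 C

Q = I·t = 0.3930 A × 3372.0 s = 1330 C.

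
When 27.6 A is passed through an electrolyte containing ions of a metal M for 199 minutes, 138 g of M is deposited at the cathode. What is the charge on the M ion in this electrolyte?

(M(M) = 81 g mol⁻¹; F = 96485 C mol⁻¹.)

Q = I·t = 27.60 A × 11940 s = 329500 C, so n(e⁻) = 329500/96485 = 3.415 mol.
n(M) deposited = 138 / 81 = 1.704 mol.
Electrons per atom = n(e⁻)/n(M) = 3.415 / 1.704 = 2.00 ≈ 2, so the ion is M²⁺.

+2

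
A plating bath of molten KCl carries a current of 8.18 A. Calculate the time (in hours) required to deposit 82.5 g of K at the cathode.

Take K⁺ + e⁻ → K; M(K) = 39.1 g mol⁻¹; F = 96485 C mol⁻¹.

6.91 h

n(K) = m/M = 82.5 / 39.1 = 2.110 mol.
Each K atom requires 1 electron, so n(e⁻) = 1 × 2.110 = 2.110 mol.
Q = n(e⁻)·F = 2.110 × 96485 = 203600 C.
t = Q/I = 203600 / 8.180 A = 24890 s = 6.91 h.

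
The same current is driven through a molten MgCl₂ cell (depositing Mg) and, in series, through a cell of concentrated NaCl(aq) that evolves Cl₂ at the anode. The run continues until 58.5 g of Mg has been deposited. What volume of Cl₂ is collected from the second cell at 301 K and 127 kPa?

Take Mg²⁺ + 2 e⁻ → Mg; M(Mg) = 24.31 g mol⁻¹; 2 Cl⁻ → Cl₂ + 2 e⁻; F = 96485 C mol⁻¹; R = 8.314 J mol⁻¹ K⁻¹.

n(Mg) = 58.5 / 24.31 = 2.406 mol, so n(e⁻) = 2 × 2.406 = 4.813 mol.
The cells are in series, so the same 4.813 mol of electrons passes through the second cell.
2 Cl⁻ → Cl₂ + 2 e⁻ — 2 mol e⁻ per mol Cl₂, so n(Cl₂) = 4.813/2 = 2.406 mol.
V = nRT/P = (2.406 × 8.314 × 301) / (127 × 10³) = 0.0474 m³ = 47.4 L.

47.4 L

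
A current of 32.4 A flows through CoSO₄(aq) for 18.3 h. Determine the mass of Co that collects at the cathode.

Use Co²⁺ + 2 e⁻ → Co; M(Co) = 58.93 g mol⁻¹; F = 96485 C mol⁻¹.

Q = I·t = 32.40 A × 65880 s = 2135000 C.
n(e⁻) = Q/F = 2135000 / 96485 = 22.12 mol.
Co²⁺ + 2 e⁻ → Co, so n(Co) = n(e⁻)/2 = 11.06 mol.
m = n·M = 11.06 × 58.93 = 652 g.

652 g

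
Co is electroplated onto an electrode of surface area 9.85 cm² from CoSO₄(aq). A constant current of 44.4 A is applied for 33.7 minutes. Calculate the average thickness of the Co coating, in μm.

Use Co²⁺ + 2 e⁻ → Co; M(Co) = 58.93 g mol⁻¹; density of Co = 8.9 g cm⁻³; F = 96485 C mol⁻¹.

3130 μm

Q = I·t = 44.40 × 2022.0 = 89780 C; n(e⁻) = 0.9305 mol.
n(Co) = n(e⁻)/2 = 0.4652 mol, so m = 0.4652 × 58.93 = 27.42 g.
Volume = m/ρ = 27.42 / 8.9 = 3.080 cm³.
Thickness = V/A = 3.080 / 9.85 = 0.313 cm = 3130 μm.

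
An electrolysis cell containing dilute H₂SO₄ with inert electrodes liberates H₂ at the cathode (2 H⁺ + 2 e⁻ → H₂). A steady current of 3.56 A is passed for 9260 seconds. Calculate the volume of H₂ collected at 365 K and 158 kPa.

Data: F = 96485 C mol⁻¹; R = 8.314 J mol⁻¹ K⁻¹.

Q = I·t = 3.560 A × 9260.0 s = 32970 C.
n(e⁻) = Q/F = 32970 / 96485 = 0.3417 mol.
2 electrons are transferred per H₂ molecule, so n(H₂) = 0.3417 / 2 = 0.1708 mol.
V = nRT/P = (0.1708 × 8.314 × 365) / (158 × 10³ Pa) = 0.00328 m³ = 3.28 L.

3.28 L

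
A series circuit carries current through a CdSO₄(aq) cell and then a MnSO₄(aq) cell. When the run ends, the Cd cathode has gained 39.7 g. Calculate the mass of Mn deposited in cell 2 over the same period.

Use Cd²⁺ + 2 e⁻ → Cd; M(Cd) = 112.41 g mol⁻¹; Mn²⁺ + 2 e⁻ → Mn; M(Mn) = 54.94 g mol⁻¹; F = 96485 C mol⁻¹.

19.4 g

n(Cd) = 39.7 / 112.41 = 0.3532 mol.
Since Cd²⁺ + 2 e⁻ → Cd, n(e⁻) passed = 2 × 0.3532 = 0.7063 mol.
Cells in series carry the same charge, so the same 0.7063 mol of electrons passes through cell 2.
Mn²⁺ + 2 e⁻ → Mn, so n(Mn) = 0.7063 / 2 = 0.3532 mol.
m(Mn) = 0.3532 × 54.94 = 19.4 g.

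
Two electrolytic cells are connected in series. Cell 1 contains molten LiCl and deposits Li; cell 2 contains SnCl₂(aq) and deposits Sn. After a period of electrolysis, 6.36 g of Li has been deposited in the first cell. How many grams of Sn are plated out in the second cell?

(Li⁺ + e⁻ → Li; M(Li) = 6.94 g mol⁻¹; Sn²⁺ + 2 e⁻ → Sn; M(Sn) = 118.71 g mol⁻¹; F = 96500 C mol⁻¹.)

n(Li) = 6.36 / 6.94 = 0.9164 mol.
Since Li⁺ + e⁻ → Li, n(e⁻) passed = 1 × 0.9164 = 0.9164 mol.
Cells in series carry the same charge, so the same 0.9164 mol of electrons passes through cell 2.
Sn²⁺ + 2 e⁻ → Sn, so n(Sn) = 0.9164 / 2 = 0.4582 mol.
m(Sn) = 0.4582 × 118.71 = 54.4 g.

54.4 g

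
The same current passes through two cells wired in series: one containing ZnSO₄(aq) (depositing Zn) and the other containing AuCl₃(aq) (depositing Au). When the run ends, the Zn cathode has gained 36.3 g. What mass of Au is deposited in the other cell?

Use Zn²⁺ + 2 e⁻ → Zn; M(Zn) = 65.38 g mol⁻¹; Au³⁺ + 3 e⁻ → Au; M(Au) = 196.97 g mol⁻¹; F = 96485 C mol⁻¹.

72.9 g

n(Zn) = 36.3 / 65.38 = 0.5552 mol.
Since Zn²⁺ + 2 e⁻ → Zn, n(e⁻) passed = 2 × 0.5552 = 1.110 mol.
Cells in series carry the same charge, so the same 1.110 mol of electrons passes through cell 2.
Au³⁺ + 3 e⁻ → Au, so n(Au) = 1.110 / 3 = 0.3701 mol.
m(Au) = 0.3701 × 196.97 = 72.9 g.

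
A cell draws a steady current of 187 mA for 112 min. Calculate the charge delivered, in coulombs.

Q = I·t = 0.1870 A × 6720.0 s = 1260 C.

1260 C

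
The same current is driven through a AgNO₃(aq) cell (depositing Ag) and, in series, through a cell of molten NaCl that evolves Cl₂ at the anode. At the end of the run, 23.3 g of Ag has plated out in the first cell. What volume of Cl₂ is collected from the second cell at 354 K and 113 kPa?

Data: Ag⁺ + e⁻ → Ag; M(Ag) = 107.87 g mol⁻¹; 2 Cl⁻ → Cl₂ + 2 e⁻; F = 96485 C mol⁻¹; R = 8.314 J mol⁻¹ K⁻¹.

n(Ag) = 23.3 / 107.87 = 0.2160 mol, so n(e⁻) = 1 × 0.2160 = 0.2160 mol.
The cells are in series, so the same 0.2160 mol of electrons passes through the second cell.
2 Cl⁻ → Cl₂ + 2 e⁻ — 2 mol e⁻ per mol Cl₂, so n(Cl₂) = 0.2160/2 = 0.1080 mol.
V = nRT/P = (0.1080 × 8.314 × 354) / (113 × 10³) = 0.00281 m³ = 2.81 L.

2.81 L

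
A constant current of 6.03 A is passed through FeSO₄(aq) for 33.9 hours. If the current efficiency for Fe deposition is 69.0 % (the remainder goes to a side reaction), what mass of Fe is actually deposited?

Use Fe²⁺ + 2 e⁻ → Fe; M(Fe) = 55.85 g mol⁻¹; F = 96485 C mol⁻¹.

Q = I·t = 6.030 × 122040 = 735900 C.
n(e⁻) = 735900/96485 = 7.627 mol; theoretically n(Fe) = 7.627/2 = 3.814 mol, m_theo = 213.0 g.
At 69.0 % efficiency, m_actual = 0.690 × 213.0 = 147 g.

147 g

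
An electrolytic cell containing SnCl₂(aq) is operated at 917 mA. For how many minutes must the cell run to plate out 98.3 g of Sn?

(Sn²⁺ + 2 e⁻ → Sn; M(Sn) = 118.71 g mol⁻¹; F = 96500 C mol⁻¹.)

n(Sn) = m/M = 98.3 / 118.71 = 0.8281 mol.
Each Sn atom requires 2 electrons, so n(e⁻) = 2 × 0.8281 = 1.656 mol.
Q = n(e⁻)·F = 1.656 × 96500 = 159800 C.
t = Q/I = 159800 / 0.9170 A = 174300 s = 2900 min.

2900 min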